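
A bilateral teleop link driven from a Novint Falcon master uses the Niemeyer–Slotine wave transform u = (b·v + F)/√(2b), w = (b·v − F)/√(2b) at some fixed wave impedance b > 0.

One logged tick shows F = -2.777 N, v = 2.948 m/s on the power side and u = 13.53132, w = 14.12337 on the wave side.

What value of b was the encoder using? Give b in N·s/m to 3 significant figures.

u + w = 27.65469;  u + w = √(2b)·v, so √(2b) = 27.65469/2.948 = 9.38083.
b = (√(2b))²/2 = 87.99999/2 = 44.00000.
(Check via u − w = 2F/√(2b): u − w = -0.59205, 2F/√(2b) = -0.59206.)

b = 44 N·s/m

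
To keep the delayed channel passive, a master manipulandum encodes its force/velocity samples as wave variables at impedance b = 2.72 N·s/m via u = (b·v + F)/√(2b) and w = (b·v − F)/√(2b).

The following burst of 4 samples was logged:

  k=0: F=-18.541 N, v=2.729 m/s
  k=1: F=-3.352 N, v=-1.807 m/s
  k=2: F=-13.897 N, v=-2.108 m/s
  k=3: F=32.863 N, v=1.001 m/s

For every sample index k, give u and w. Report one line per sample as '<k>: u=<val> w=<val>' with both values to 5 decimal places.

0: u=-4.76685 w=11.13192
1: u=-3.54446 w=-0.67015
2: u=-8.41662 w=3.49996
3: u=15.25725 w=-12.92254

k=0: b·v=2.72×2.729=7.42288; √(2b)=2.33238; u=(7.42288+(-18.541))/2.33238=-4.76685, w=(7.42288−(-18.541))/2.33238=11.13192
k=1: b·v=2.72×(-1.807)=-4.91504; √(2b)=2.33238; u=(-4.91504+(-3.352))/2.33238=-3.54446, w=(-4.91504−(-3.352))/2.33238=-0.67015
k=2: b·v=2.72×(-2.108)=-5.73376; √(2b)=2.33238; u=(-5.73376+(-13.897))/2.33238=-8.41662, w=(-5.73376−(-13.897))/2.33238=3.49996
k=3: b·v=2.72×1.001=2.72272; √(2b)=2.33238; u=(2.72272+32.863)/2.33238=15.25725, w=(2.72272−32.863)/2.33238=-12.92254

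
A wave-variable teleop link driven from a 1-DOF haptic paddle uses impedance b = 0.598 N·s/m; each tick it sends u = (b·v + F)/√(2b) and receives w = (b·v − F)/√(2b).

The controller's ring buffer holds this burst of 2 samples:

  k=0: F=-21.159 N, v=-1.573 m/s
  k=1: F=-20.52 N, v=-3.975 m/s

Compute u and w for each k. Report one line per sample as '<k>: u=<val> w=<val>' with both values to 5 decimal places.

k=0: b·v=0.598×(-1.573)=-0.94065; √(2b)=1.09362; u=(-0.94065+(-21.159))/1.09362=-20.20784, w=(-0.94065−(-21.159))/1.09362=18.48758
k=1: b·v=0.598×(-3.975)=-2.37705; √(2b)=1.09362; u=(-2.37705+(-20.52))/1.09362=-20.93698, w=(-2.37705−(-20.52))/1.09362=16.58984

0: u=-20.20784 w=18.48758
1: u=-20.93698 w=16.58984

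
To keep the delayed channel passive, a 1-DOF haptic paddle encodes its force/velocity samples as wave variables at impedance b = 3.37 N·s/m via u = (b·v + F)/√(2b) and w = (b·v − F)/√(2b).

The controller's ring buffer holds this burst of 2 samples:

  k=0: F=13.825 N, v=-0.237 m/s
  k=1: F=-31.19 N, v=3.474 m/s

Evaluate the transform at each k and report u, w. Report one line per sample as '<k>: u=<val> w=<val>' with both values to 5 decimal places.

k=0: b·v=3.37×(-0.237)=-0.79869; √(2b)=2.59615; u=(-0.79869+13.825)/2.59615=5.01755, w=(-0.79869−13.825)/2.59615=-5.63283
k=1: b·v=3.37×3.474=11.70738; √(2b)=2.59615; u=(11.70738+(-31.19))/2.59615=-7.50442, w=(11.70738−(-31.19))/2.59615=16.52345

0: u=5.01755 w=-5.63283
1: u=-7.50442 w=16.52345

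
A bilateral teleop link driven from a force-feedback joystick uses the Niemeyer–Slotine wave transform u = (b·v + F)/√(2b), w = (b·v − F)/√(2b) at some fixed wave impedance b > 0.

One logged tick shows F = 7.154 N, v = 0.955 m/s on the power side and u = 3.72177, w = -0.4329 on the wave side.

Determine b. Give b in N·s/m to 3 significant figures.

u + w = 3.28887;  u + w = √(2b)·v, so √(2b) = 3.28887/0.955 = 3.44384.
b = (√(2b))²/2 = 11.86005/2 = 5.93003.
(Check via u − w = 2F/√(2b): u − w = 4.15467, 2F/√(2b) = 4.15466.)

b = 5.93 N·s/m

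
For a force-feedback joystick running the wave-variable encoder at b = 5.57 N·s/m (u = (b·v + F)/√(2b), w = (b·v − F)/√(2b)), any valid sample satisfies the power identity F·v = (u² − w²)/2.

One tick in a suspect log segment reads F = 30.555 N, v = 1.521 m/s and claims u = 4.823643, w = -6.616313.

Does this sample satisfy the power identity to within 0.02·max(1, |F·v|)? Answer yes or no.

no

F·v = 30.555×1.521 = 46.474155 W.
(u² − w²)/2 = (23.267532 − 43.775598)/2 = -10.254033 W.
|Δ| = 56.728188;  2% of max(1, |F·v|) = 0.929483.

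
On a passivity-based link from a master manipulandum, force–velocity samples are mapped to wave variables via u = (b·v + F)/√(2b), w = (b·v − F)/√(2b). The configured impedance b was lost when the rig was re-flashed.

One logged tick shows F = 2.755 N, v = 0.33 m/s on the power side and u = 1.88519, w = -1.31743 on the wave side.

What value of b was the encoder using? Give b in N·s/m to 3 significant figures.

b = 1.48 N·s/m

u + w = 0.5678;  u + w = √(2b)·v, so √(2b) = 0.5678/0.33 = 1.7205.
b = (√(2b))²/2 = 2.9601/2 = 1.4800.
(Check via u − w = 2F/√(2b): u − w = 3.2026, 2F/√(2b) = 3.2026.)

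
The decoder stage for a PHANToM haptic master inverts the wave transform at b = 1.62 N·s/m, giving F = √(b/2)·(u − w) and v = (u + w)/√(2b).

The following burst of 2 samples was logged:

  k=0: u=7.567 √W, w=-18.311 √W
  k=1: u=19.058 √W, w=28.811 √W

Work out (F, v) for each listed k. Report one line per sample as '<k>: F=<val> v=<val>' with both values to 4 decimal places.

0: F=23.2902 v=-5.9689
1: F=-8.7777 v=26.5939

k=0: u−w=25.8780, u+w=-10.7440; √(b/2)=0.9000, √(2b)=1.8000; F=0.9000×25.878=23.2902, v=-10.7440/1.8000=-5.9689
k=1: u−w=-9.7530, u+w=47.8690; √(b/2)=0.9000, √(2b)=1.8000; F=0.9000×(-9.753)=-8.7777, v=47.8690/1.8000=26.5939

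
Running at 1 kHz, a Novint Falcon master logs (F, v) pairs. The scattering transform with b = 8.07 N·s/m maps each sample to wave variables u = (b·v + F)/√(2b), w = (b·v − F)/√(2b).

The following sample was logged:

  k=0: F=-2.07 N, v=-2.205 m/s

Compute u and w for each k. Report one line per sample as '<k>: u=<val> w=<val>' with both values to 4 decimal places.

k=0: b·v=8.07×(-2.205)=-17.7944; √(2b)=4.0175; u=(-17.7944+(-2.07))/4.0175=-4.9445, w=(-17.7944−(-2.07))/4.0175=-3.9140

0: u=-4.9445 w=-3.9140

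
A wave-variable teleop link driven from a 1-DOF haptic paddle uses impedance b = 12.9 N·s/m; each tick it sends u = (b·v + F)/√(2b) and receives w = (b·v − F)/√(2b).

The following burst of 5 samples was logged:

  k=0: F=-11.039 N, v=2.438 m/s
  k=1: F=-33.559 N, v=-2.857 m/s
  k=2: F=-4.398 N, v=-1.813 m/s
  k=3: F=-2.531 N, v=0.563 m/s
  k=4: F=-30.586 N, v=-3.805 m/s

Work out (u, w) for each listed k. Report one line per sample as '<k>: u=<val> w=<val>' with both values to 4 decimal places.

0: u=4.0185 w=8.3651
1: u=-13.8628 w=-0.6490
2: u=-5.4703 w=-3.7386
3: u=0.9316 w=1.9281
4: u=-15.6851 w=-3.6419

k=0: b·v=12.9×2.438=31.4502; √(2b)=5.0794; u=(31.4502+(-11.039))/5.0794=4.0185, w=(31.4502−(-11.039))/5.0794=8.3651
k=1: b·v=12.9×(-2.857)=-36.8553; √(2b)=5.0794; u=(-36.8553+(-33.559))/5.0794=-13.8628, w=(-36.8553−(-33.559))/5.0794=-0.6490
k=2: b·v=12.9×(-1.813)=-23.3877; √(2b)=5.0794; u=(-23.3877+(-4.398))/5.0794=-5.4703, w=(-23.3877−(-4.398))/5.0794=-3.7386
k=3: b·v=12.9×0.563=7.2627; √(2b)=5.0794; u=(7.2627+(-2.531))/5.0794=0.9316, w=(7.2627−(-2.531))/5.0794=1.9281
k=4: b·v=12.9×(-3.805)=-49.0845; √(2b)=5.0794; u=(-49.0845+(-30.586))/5.0794=-15.6851, w=(-49.0845−(-30.586))/5.0794=-3.6419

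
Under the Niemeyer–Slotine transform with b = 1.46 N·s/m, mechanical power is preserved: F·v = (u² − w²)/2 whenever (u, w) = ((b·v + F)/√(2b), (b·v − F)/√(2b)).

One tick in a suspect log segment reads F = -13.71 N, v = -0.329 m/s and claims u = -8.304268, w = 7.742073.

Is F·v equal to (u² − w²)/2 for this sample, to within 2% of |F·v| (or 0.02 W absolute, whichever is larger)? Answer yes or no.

F·v = (-13.71)×(-0.329) = 4.510590 W.
(u² − w²)/2 = (68.960867 − 59.939694)/2 = 4.510586 W.
|Δ| = 0.000004;  2% of max(1, |F·v|) = 0.090212.

yes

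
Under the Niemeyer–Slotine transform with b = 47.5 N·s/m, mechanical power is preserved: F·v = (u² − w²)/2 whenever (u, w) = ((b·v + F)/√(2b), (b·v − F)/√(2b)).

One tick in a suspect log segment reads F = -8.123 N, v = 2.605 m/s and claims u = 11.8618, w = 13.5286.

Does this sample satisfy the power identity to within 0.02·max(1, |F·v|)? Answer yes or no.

yes

F·v = (-8.123)×2.605 = -21.1604 W.
(u² − w²)/2 = (140.7023 − 183.0230)/2 = -21.1604 W.
|Δ| = 0.0001;  2% of max(1, |F·v|) = 0.4232.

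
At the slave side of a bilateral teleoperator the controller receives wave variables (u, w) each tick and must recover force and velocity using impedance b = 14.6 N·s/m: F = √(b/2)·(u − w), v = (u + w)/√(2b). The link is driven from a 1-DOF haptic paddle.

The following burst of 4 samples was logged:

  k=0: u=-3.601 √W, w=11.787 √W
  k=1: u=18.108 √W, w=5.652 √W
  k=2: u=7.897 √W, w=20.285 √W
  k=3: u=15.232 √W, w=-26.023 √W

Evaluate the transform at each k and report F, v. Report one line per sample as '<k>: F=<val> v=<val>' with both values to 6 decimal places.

k=0: u−w=-15.388000, u+w=8.186000; √(b/2)=2.701851, √(2b)=5.403702; F=2.701851×(-15.388)=-41.576087, v=8.186000/5.403702=1.514887
k=1: u−w=12.456000, u+w=23.760000; √(b/2)=2.701851, √(2b)=5.403702; F=2.701851×12.456=33.654259, v=23.760000/5.403702=4.396985
k=2: u−w=-12.388000, u+w=28.182000; √(b/2)=2.701851, √(2b)=5.403702; F=2.701851×(-12.388)=-33.470533, v=28.182000/5.403702=5.215313
k=3: u−w=41.255000, u+w=-10.791000; √(b/2)=2.701851, √(2b)=5.403702; F=2.701851×41.255=111.464872, v=-10.791000/5.403702=-1.996964

0: F=-41.576087 v=1.514887
1: F=33.654259 v=4.396985
2: F=-33.470533 v=5.215313
3: F=111.464872 v=-1.996964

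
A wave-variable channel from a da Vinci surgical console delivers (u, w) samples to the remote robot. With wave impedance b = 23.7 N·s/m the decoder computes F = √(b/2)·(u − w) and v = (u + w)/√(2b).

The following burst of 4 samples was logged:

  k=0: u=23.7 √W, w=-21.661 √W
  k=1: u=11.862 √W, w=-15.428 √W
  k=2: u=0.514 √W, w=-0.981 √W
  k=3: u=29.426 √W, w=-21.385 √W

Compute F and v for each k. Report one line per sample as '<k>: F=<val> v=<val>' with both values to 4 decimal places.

k=0: u−w=45.3610, u+w=2.0390; √(b/2)=3.4424, √(2b)=6.8848; F=3.4424×45.361=156.1499, v=2.0390/6.8848=0.2962
k=1: u−w=27.2900, u+w=-3.5660; √(b/2)=3.4424, √(2b)=6.8848; F=3.4424×27.29=93.9426, v=-3.5660/6.8848=-0.5180
k=2: u−w=1.4950, u+w=-0.4670; √(b/2)=3.4424, √(2b)=6.8848; F=3.4424×1.495=5.1464, v=-0.4670/6.8848=-0.0678
k=3: u−w=50.8110, u+w=8.0410; √(b/2)=3.4424, √(2b)=6.8848; F=3.4424×50.811=174.9109, v=8.0410/6.8848=1.1679

0: F=156.1499 v=0.2962
1: F=93.9426 v=-0.5180
2: F=5.1464 v=-0.0678
3: F=174.9109 v=1.1679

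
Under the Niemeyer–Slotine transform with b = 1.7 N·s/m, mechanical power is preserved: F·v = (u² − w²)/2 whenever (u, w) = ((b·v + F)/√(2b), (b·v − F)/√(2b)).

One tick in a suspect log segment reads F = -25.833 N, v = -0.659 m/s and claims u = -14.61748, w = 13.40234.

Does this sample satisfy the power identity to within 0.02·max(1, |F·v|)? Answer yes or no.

F·v = (-25.833)×(-0.659) = 17.02395 W.
(u² − w²)/2 = (213.67072 − 179.62272)/2 = 17.02400 W.
|Δ| = 0.00006;  2% of max(1, |F·v|) = 0.34048.

yes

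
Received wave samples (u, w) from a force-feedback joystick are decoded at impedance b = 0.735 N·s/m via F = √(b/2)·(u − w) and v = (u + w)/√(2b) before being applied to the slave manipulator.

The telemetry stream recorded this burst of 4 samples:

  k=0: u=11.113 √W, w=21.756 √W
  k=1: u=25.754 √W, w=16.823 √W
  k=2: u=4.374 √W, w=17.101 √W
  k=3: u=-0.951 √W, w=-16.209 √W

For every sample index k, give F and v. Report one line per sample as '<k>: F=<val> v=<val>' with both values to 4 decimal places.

k=0: u−w=-10.6430, u+w=32.8690; √(b/2)=0.6062, √(2b)=1.2124; F=0.6062×(-10.643)=-6.4520, v=32.8690/1.2124=27.1099
k=1: u−w=8.9310, u+w=42.5770; √(b/2)=0.6062, √(2b)=1.2124; F=0.6062×8.931=5.4141, v=42.5770/1.2124=35.1169
k=2: u−w=-12.7270, u+w=21.4750; √(b/2)=0.6062, √(2b)=1.2124; F=0.6062×(-12.727)=-7.7153, v=21.4750/1.2124=17.7123
k=3: u−w=15.2580, u+w=-17.1600; √(b/2)=0.6062, √(2b)=1.2124; F=0.6062×15.258=9.2497, v=-17.1600/1.2124=-14.1533

0: F=-6.4520 v=27.1099
1: F=5.4141 v=35.1169
2: F=-7.7153 v=17.7123
3: F=9.2497 v=-14.1533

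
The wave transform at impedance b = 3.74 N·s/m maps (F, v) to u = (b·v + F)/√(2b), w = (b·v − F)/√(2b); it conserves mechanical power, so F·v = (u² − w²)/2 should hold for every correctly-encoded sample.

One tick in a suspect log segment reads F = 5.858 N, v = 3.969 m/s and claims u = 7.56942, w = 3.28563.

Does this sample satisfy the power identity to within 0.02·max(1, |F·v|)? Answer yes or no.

yes

F·v = 5.858×3.969 = 23.25040 W.
(u² − w²)/2 = (57.29612 − 10.79536)/2 = 23.25038 W.
|Δ| = 0.00002;  2% of max(1, |F·v|) = 0.46501.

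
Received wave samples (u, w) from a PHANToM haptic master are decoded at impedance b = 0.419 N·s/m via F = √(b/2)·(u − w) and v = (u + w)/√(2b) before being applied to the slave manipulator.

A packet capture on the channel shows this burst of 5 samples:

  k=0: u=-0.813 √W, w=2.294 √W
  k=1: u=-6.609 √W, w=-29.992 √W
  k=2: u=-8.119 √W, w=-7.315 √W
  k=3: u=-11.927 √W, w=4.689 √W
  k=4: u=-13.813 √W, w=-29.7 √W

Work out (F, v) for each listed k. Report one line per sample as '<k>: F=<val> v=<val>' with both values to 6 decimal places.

k=0: u−w=-3.107000, u+w=1.481000; √(b/2)=0.457712, √(2b)=0.915423; F=0.457712×(-3.107)=-1.422110, v=1.481000/0.915423=1.617831
k=1: u−w=23.383000, u+w=-36.601000; √(b/2)=0.457712, √(2b)=0.915423; F=0.457712×23.383=10.702673, v=-36.601000/0.915423=-39.982592
k=2: u−w=-0.804000, u+w=-15.434000; √(b/2)=0.457712, √(2b)=0.915423; F=0.457712×(-0.804)=-0.368000, v=-15.434000/0.915423=-16.859958
k=3: u−w=-16.616000, u+w=-7.238000; √(b/2)=0.457712, √(2b)=0.915423; F=0.457712×(-16.616)=-7.605338, v=-7.238000/0.915423=-7.906724
k=4: u−w=15.887000, u+w=-43.513000; √(b/2)=0.457712, √(2b)=0.915423; F=0.457712×15.887=7.271666, v=-43.513000/0.915423=-47.533196

0: F=-1.422110 v=1.617831
1: F=10.702673 v=-39.982592
2: F=-0.368000 v=-16.859958
3: F=-7.605338 v=-7.906724
4: F=7.271666 v=-47.533196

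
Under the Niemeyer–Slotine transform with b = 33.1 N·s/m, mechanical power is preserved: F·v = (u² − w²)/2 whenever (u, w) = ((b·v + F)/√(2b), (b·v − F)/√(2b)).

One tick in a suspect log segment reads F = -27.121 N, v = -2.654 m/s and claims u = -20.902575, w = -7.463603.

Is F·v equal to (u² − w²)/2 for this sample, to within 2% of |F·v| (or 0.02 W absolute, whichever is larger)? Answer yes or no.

no

F·v = (-27.121)×(-2.654) = 71.979134 W.
(u² − w²)/2 = (436.917642 − 55.705370)/2 = 190.606136 W.
|Δ| = 118.627002;  2% of max(1, |F·v|) = 1.439583.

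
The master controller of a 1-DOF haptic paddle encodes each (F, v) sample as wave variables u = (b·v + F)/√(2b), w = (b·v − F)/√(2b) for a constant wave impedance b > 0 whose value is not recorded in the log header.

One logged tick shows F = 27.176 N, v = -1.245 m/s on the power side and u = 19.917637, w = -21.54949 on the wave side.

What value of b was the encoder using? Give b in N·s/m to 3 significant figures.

u + w = -1.631853;  u + w = √(2b)·v, so √(2b) = -1.631853/(-1.245) = 1.310725.
b = (√(2b))²/2 = 1.718001/2 = 0.859000.
(Check via u − w = 2F/√(2b): u − w = 41.467127, 2F/√(2b) = 41.467117.)

b = 0.859 N·s/m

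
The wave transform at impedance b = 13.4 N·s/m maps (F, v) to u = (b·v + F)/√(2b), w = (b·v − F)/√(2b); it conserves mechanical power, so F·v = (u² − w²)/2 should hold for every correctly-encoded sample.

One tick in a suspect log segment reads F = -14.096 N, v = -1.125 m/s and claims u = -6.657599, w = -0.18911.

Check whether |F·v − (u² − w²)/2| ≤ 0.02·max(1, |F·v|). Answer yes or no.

F·v = (-14.096)×(-1.125) = 15.858000 W.
(u² − w²)/2 = (44.323624 − 0.035763)/2 = 22.143931 W.
|Δ| = 6.285931;  2% of max(1, |F·v|) = 0.317160.

no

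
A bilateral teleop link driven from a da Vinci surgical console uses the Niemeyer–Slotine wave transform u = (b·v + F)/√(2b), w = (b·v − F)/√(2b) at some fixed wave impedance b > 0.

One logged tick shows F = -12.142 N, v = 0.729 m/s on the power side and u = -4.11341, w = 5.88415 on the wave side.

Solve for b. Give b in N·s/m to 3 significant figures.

b = 2.95 N·s/m

u + w = 1.77074;  u + w = √(2b)·v, so √(2b) = 1.77074/0.729 = 2.42900.
b = (√(2b))²/2 = 5.90003/2 = 2.95002.
(Check via u − w = 2F/√(2b): u − w = -9.99756, 2F/√(2b) = -9.99754.)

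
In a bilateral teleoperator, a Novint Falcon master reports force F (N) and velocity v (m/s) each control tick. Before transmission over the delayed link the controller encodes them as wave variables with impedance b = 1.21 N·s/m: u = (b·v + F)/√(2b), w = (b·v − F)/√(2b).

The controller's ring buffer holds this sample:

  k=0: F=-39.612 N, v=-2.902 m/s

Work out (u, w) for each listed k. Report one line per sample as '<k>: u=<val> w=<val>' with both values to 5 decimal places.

0: u=-27.72078 w=23.20633

k=0: b·v=1.21×(-2.902)=-3.51142; √(2b)=1.55563; u=(-3.51142+(-39.612))/1.55563=-27.72078, w=(-3.51142−(-39.612))/1.55563=23.20633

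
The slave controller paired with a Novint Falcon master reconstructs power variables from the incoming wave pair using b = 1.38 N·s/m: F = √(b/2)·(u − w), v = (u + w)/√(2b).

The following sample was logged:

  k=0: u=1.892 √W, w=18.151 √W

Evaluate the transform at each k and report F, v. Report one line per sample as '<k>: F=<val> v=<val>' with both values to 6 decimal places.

k=0: u−w=-16.259000, u+w=20.043000; √(b/2)=0.830662, √(2b)=1.661325; F=0.830662×(-16.259)=-13.505740, v=20.043000/1.661325=12.064468

0: F=-13.505740 v=12.064468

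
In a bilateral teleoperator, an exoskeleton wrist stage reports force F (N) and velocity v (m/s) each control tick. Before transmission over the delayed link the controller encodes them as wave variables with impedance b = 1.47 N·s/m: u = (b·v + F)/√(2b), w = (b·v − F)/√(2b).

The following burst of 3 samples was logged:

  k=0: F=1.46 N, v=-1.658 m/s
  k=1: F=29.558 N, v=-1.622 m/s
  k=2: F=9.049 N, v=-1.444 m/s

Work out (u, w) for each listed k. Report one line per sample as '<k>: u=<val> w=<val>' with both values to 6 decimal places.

k=0: b·v=1.47×(-1.658)=-2.437260; √(2b)=1.714643; u=(-2.437260+1.46)/1.714643=-0.569950, w=(-2.437260−1.46)/1.714643=-2.272928
k=1: b·v=1.47×(-1.622)=-2.384340; √(2b)=1.714643; u=(-2.384340+29.558)/1.714643=15.848000, w=(-2.384340−29.558)/1.714643=-18.629151
k=2: b·v=1.47×(-1.444)=-2.122680; √(2b)=1.714643; u=(-2.122680+9.049)/1.714643=4.039512, w=(-2.122680−9.049)/1.714643=-6.515456

0: u=-0.569950 w=-2.272928
1: u=15.848000 w=-18.629151
2: u=4.039512 w=-6.515456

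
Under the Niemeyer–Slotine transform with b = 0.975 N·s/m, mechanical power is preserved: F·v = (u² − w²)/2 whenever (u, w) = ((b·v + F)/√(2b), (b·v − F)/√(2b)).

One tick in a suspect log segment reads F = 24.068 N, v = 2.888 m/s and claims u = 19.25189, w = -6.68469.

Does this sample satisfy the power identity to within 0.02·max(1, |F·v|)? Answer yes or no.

no

F·v = 24.068×2.888 = 69.5084 W.
(u² − w²)/2 = (370.6353 − 44.6851)/2 = 162.9751 W.
|Δ| = 93.4667;  2% of max(1, |F·v|) = 1.3902.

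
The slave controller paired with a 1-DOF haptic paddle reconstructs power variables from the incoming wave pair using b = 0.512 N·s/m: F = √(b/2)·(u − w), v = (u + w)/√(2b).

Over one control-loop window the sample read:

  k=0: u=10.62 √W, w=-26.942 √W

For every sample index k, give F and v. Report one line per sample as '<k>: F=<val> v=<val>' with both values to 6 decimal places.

k=0: u−w=37.562000, u+w=-16.322000; √(b/2)=0.505964, √(2b)=1.011929; F=0.505964×37.562=19.005036, v=-16.322000/1.011929=-16.129592

0: F=19.005036 v=-16.129592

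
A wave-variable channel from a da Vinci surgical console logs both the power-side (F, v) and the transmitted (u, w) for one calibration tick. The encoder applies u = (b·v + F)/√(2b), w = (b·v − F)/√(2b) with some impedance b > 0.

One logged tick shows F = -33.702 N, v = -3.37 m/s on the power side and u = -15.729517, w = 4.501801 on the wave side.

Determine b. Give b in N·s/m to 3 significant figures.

u + w = -11.227716;  u + w = √(2b)·v, so √(2b) = -11.227716/(-3.37) = 3.331666.
b = (√(2b))²/2 = 11.100001/2 = 5.550001.
(Check via u − w = 2F/√(2b): u − w = -20.231318, 2F/√(2b) = -20.231317.)

b = 5.55 N·s/m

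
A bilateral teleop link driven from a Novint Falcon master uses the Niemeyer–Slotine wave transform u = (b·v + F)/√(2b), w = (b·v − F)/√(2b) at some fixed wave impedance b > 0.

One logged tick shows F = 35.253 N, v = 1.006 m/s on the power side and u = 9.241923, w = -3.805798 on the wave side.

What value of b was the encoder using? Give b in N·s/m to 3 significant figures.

u + w = 5.436125;  u + w = √(2b)·v, so √(2b) = 5.436125/1.006 = 5.403703.
b = (√(2b))²/2 = 29.200004/2 = 14.600002.
(Check via u − w = 2F/√(2b): u − w = 13.047721, 2F/√(2b) = 13.047720.)

b = 14.6 N·s/m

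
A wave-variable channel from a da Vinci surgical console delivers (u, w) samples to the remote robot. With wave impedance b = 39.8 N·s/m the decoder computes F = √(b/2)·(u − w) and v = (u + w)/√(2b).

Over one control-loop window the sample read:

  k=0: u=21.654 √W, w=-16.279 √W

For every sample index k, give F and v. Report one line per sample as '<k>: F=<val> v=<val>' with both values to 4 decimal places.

k=0: u−w=37.9330, u+w=5.3750; √(b/2)=4.4609, √(2b)=8.9219; F=4.4609×37.933=169.2169, v=5.3750/8.9219=0.6025

0: F=169.2169 v=0.6025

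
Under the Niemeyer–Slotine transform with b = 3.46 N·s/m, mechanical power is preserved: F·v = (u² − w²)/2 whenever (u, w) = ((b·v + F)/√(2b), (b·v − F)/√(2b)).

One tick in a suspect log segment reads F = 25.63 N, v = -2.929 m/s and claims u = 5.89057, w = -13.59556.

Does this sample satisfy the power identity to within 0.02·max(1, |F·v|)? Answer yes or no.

F·v = 25.63×(-2.929) = -75.07027 W.
(u² − w²)/2 = (34.69881 − 184.83925)/2 = -75.07022 W.
|Δ| = 0.00005;  2% of max(1, |F·v|) = 1.50141.

yes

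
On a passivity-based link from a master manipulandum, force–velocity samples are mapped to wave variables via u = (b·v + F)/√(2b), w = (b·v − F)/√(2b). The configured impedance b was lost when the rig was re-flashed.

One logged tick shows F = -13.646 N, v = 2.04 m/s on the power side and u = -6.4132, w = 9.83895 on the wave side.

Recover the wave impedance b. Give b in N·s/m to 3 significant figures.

b = 1.41 N·s/m

u + w = 3.42575;  u + w = √(2b)·v, so √(2b) = 3.42575/2.04 = 1.67929.
b = (√(2b))²/2 = 2.82001/2 = 1.41001.
(Check via u − w = 2F/√(2b): u − w = -16.25215, 2F/√(2b) = -16.25211.)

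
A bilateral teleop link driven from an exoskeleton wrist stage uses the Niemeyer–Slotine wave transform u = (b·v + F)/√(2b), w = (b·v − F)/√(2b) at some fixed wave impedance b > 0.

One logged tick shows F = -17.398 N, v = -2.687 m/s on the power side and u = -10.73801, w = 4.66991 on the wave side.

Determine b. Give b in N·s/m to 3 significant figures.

b = 2.55 N·s/m

u + w = -6.0681;  u + w = √(2b)·v, so √(2b) = -6.0681/(-2.687) = 2.2583.
b = (√(2b))²/2 = 5.1000/2 = 2.5500.
(Check via u − w = 2F/√(2b): u − w = -15.4079, 2F/√(2b) = -15.4079.)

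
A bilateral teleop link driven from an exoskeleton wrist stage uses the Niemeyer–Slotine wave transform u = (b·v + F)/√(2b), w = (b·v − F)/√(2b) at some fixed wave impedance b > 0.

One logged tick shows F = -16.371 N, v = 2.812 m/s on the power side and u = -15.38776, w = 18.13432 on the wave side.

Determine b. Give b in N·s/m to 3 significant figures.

u + w = 2.74656;  u + w = √(2b)·v, so √(2b) = 2.74656/2.812 = 0.97673.
b = (√(2b))²/2 = 0.95400/2 = 0.47700.
(Check via u − w = 2F/√(2b): u − w = -33.52208, 2F/√(2b) = -33.52212.)

b = 0.477 N·s/m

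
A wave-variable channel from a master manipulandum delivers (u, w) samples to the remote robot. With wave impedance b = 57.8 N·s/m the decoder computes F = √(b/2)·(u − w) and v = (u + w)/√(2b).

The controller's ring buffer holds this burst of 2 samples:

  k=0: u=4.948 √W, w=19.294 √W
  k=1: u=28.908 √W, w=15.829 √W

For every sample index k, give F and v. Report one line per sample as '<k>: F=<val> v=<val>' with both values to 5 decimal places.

k=0: u−w=-14.34600, u+w=24.24200; √(b/2)=5.37587, √(2b)=10.75174; F=5.37587×(-14.346)=-77.12226, v=24.24200/10.75174=2.25470
k=1: u−w=13.07900, u+w=44.73700; √(b/2)=5.37587, √(2b)=10.75174; F=5.37587×13.079=70.31103, v=44.73700/10.75174=4.16091

0: F=-77.12226 v=2.25470
1: F=70.31103 v=4.16091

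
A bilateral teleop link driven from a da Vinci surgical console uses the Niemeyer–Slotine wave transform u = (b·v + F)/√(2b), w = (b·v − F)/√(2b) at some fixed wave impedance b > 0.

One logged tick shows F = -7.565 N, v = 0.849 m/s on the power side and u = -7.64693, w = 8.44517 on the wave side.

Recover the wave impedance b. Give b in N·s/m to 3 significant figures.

u + w = 0.79824;  u + w = √(2b)·v, so √(2b) = 0.79824/0.849 = 0.94021.
b = (√(2b))²/2 = 0.88400/2 = 0.44200.
(Check via u − w = 2F/√(2b): u − w = -16.09210, 2F/√(2b) = -16.09212.)

b = 0.442 N·s/m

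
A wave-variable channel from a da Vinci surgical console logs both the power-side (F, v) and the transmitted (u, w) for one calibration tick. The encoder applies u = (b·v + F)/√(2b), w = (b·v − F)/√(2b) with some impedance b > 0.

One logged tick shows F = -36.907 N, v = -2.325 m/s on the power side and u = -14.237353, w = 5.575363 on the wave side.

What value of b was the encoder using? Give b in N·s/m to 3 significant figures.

u + w = -8.661990;  u + w = √(2b)·v, so √(2b) = -8.661990/(-2.325) = 3.725587.
b = (√(2b))²/2 = 13.879999/2 = 6.940000.
(Check via u − w = 2F/√(2b): u − w = -19.812716, 2F/√(2b) = -19.812716.)

b = 6.94 N·s/m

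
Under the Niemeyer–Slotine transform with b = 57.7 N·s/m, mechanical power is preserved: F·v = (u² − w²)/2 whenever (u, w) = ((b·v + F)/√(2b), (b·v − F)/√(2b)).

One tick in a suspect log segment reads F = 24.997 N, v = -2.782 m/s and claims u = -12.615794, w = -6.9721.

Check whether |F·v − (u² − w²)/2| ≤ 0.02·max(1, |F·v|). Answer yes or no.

no

F·v = 24.997×(-2.782) = -69.541654 W.
(u² − w²)/2 = (159.158258 − 48.610178)/2 = 55.274040 W.
|Δ| = 124.815694;  2% of max(1, |F·v|) = 1.390833.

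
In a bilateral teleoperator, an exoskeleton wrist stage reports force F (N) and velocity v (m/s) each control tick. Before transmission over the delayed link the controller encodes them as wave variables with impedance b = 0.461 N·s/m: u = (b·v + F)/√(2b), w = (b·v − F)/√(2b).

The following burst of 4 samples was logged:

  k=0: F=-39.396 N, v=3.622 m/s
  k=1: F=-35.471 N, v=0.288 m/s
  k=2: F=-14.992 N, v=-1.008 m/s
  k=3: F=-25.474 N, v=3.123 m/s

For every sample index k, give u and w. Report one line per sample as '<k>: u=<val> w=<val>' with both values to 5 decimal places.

0: u=-39.28966 w=42.76753
1: u=-36.80267 w=37.07921
2: u=-16.09722 w=15.12933
3: u=-25.03029 w=28.02903

k=0: b·v=0.461×3.622=1.66974; √(2b)=0.96021; u=(1.66974+(-39.396))/0.96021=-39.28966, w=(1.66974−(-39.396))/0.96021=42.76753
k=1: b·v=0.461×0.288=0.13277; √(2b)=0.96021; u=(0.13277+(-35.471))/0.96021=-36.80267, w=(0.13277−(-35.471))/0.96021=37.07921
k=2: b·v=0.461×(-1.008)=-0.46469; √(2b)=0.96021; u=(-0.46469+(-14.992))/0.96021=-16.09722, w=(-0.46469−(-14.992))/0.96021=15.12933
k=3: b·v=0.461×3.123=1.43970; √(2b)=0.96021; u=(1.43970+(-25.474))/0.96021=-25.03029, w=(1.43970−(-25.474))/0.96021=28.02903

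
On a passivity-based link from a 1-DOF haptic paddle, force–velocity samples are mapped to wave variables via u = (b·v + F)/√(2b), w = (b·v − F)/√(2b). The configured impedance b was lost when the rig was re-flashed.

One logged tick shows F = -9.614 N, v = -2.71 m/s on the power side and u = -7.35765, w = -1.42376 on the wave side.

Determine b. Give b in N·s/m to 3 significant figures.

u + w = -8.78141;  u + w = √(2b)·v, so √(2b) = -8.78141/(-2.71) = 3.24037.
b = (√(2b))²/2 = 10.50002/2 = 5.25001.
(Check via u − w = 2F/√(2b): u − w = -5.93389, 2F/√(2b) = -5.93389.)

b = 5.25 N·s/m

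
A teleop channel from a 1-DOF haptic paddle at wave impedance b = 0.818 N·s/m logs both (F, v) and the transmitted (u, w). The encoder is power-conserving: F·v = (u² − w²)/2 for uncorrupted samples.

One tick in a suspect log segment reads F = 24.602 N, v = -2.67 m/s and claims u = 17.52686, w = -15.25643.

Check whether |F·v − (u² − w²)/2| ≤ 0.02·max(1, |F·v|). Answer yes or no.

no

F·v = 24.602×(-2.67) = -65.6873 W.
(u² − w²)/2 = (307.1908 − 232.7587)/2 = 37.2161 W.
|Δ| = 102.9034;  2% of max(1, |F·v|) = 1.3137.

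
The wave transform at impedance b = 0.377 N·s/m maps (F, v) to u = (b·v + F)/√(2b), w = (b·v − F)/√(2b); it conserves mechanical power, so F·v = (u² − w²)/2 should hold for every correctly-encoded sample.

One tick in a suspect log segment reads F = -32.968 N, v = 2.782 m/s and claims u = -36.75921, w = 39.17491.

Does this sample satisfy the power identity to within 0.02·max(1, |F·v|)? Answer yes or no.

yes

F·v = (-32.968)×2.782 = -91.7170 W.
(u² − w²)/2 = (1351.2395 − 1534.6736)/2 = -91.7170 W.
|Δ| = 0.0001;  2% of max(1, |F·v|) = 1.8343.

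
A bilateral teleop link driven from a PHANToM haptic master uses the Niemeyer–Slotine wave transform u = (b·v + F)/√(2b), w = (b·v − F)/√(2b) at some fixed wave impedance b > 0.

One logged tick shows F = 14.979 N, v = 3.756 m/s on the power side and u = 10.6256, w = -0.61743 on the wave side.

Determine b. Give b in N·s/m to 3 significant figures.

u + w = 10.00817;  u + w = √(2b)·v, so √(2b) = 10.00817/3.756 = 2.66458.
b = (√(2b))²/2 = 7.10000/2 = 3.55000.
(Check via u − w = 2F/√(2b): u − w = 11.24303, 2F/√(2b) = 11.24304.)

b = 3.55 N·s/m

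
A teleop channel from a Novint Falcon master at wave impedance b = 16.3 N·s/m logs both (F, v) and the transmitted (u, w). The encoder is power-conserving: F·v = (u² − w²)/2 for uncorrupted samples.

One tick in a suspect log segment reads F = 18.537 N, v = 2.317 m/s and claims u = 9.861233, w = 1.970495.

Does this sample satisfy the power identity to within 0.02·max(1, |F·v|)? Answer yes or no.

no

F·v = 18.537×2.317 = 42.950229 W.
(u² − w²)/2 = (97.243916 − 3.882851)/2 = 46.680533 W.
|Δ| = 3.730304;  2% of max(1, |F·v|) = 0.859005.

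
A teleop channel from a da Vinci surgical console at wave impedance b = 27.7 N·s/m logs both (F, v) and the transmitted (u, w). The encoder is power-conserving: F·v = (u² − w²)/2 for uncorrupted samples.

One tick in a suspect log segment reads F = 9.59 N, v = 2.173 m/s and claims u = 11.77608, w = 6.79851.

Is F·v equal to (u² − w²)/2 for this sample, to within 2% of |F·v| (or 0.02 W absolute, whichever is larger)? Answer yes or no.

F·v = 9.59×2.173 = 20.8391 W.
(u² − w²)/2 = (138.6761 − 46.2197)/2 = 46.2282 W.
|Δ| = 25.3891;  2% of max(1, |F·v|) = 0.4168.

no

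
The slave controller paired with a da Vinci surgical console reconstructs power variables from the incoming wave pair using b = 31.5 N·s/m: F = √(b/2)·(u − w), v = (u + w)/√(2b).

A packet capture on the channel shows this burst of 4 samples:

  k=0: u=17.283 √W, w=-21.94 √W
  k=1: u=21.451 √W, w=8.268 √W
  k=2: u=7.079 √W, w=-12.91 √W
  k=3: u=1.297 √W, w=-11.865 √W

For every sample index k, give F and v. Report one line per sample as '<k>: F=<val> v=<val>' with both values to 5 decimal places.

0: F=155.66146 v=-0.58673
1: F=52.31841 v=3.74424
2: F=79.32888 v=-0.73464
3: F=52.23507 v=-1.33144

k=0: u−w=39.22300, u+w=-4.65700; √(b/2)=3.96863, √(2b)=7.93725; F=3.96863×39.223=155.66146, v=-4.65700/7.93725=-0.58673
k=1: u−w=13.18300, u+w=29.71900; √(b/2)=3.96863, √(2b)=7.93725; F=3.96863×13.183=52.31841, v=29.71900/7.93725=3.74424
k=2: u−w=19.98900, u+w=-5.83100; √(b/2)=3.96863, √(2b)=7.93725; F=3.96863×19.989=79.32888, v=-5.83100/7.93725=-0.73464
k=3: u−w=13.16200, u+w=-10.56800; √(b/2)=3.96863, √(2b)=7.93725; F=3.96863×13.162=52.23507, v=-10.56800/7.93725=-1.33144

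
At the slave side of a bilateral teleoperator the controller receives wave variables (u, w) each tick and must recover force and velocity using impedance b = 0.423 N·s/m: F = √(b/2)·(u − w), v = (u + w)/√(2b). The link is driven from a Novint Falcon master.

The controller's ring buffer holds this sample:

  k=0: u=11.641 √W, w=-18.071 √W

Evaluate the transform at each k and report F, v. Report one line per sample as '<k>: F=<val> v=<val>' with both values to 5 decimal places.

0: F=13.66429 v=-6.99078

k=0: u−w=29.71200, u+w=-6.43000; √(b/2)=0.45989, √(2b)=0.91978; F=0.45989×29.712=13.66429, v=-6.43000/0.91978=-6.99078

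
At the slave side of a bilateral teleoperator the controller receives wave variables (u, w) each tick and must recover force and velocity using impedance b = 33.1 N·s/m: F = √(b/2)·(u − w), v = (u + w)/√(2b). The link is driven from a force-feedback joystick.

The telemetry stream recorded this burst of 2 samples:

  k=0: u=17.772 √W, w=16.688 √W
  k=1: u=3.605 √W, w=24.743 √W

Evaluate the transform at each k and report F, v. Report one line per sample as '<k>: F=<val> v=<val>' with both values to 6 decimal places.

k=0: u−w=1.084000, u+w=34.460000; √(b/2)=4.068169, √(2b)=8.136338; F=4.068169×1.084=4.409895, v=34.460000/8.136338=4.235320
k=1: u−w=-21.138000, u+w=28.348000; √(b/2)=4.068169, √(2b)=8.136338; F=4.068169×(-21.138)=-85.992959, v=28.348000/8.136338=3.484123

0: F=4.409895 v=4.235320
1: F=-85.992959 v=3.484123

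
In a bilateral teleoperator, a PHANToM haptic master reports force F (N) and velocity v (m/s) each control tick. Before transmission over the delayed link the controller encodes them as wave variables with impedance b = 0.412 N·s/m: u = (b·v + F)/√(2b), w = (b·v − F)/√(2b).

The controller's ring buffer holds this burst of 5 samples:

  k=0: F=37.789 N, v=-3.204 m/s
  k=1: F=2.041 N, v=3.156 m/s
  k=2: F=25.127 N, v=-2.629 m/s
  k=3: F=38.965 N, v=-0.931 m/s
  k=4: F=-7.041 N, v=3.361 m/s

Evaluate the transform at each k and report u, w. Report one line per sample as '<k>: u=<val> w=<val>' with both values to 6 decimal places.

k=0: b·v=0.412×(-3.204)=-1.320048; √(2b)=0.907744; u=(-1.320048+37.789)/0.907744=40.175351, w=(-1.320048−37.789)/0.907744=-43.083764
k=1: b·v=0.412×3.156=1.300272; √(2b)=0.907744; u=(1.300272+2.041)/0.907744=3.680851, w=(1.300272−2.041)/0.907744=-0.816009
k=2: b·v=0.412×(-2.629)=-1.083148; √(2b)=0.907744; u=(-1.083148+25.127)/0.907744=26.487468, w=(-1.083148−25.127)/0.907744=-28.873928
k=3: b·v=0.412×(-0.931)=-0.383572; √(2b)=0.907744; u=(-0.383572+38.965)/0.907744=42.502521, w=(-0.383572−38.965)/0.907744=-43.347631
k=4: b·v=0.412×3.361=1.384732; √(2b)=0.907744; u=(1.384732+(-7.041))/0.907744=-6.231124, w=(1.384732−(-7.041))/0.907744=9.282053

0: u=40.175351 w=-43.083764
1: u=3.680851 w=-0.816009
2: u=26.487468 w=-28.873928
3: u=42.502521 w=-43.347631
4: u=-6.231124 w=9.282053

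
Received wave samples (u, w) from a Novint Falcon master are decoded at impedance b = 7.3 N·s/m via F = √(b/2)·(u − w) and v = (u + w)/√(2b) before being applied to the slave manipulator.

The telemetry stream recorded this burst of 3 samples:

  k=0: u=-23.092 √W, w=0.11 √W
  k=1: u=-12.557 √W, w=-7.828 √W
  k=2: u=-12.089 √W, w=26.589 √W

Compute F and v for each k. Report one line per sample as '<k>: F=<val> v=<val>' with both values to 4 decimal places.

k=0: u−w=-23.2020, u+w=-22.9820; √(b/2)=1.9105, √(2b)=3.8210; F=1.9105×(-23.202)=-44.3274, v=-22.9820/3.8210=-6.0147
k=1: u−w=-4.7290, u+w=-20.3850; √(b/2)=1.9105, √(2b)=3.8210; F=1.9105×(-4.729)=-9.0347, v=-20.3850/3.8210=-5.3350
k=2: u−w=-38.6780, u+w=14.5000; √(b/2)=1.9105, √(2b)=3.8210; F=1.9105×(-38.678)=-73.8942, v=14.5000/3.8210=3.7948

0: F=-44.3274 v=-6.0147
1: F=-9.0347 v=-5.3350
2: F=-73.8942 v=3.7948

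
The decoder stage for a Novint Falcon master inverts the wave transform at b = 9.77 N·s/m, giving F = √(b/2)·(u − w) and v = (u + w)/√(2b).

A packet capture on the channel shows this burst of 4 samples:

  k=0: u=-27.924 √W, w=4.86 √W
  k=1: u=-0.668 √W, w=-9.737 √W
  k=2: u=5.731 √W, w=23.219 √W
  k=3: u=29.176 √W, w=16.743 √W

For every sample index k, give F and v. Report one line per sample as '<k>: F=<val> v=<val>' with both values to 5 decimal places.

0: F=-72.45932 v=-5.21762
1: F=20.04434 v=-2.35386
2: F=-38.65204 v=6.54917
3: F=27.47946 v=10.38796

k=0: u−w=-32.78400, u+w=-23.06400; √(b/2)=2.21020, √(2b)=4.42041; F=2.21020×(-32.784)=-72.45932, v=-23.06400/4.42041=-5.21762
k=1: u−w=9.06900, u+w=-10.40500; √(b/2)=2.21020, √(2b)=4.42041; F=2.21020×9.069=20.04434, v=-10.40500/4.42041=-2.35386
k=2: u−w=-17.48800, u+w=28.95000; √(b/2)=2.21020, √(2b)=4.42041; F=2.21020×(-17.488)=-38.65204, v=28.95000/4.42041=6.54917
k=3: u−w=12.43300, u+w=45.91900; √(b/2)=2.21020, √(2b)=4.42041; F=2.21020×12.433=27.47946, v=45.91900/4.42041=10.38796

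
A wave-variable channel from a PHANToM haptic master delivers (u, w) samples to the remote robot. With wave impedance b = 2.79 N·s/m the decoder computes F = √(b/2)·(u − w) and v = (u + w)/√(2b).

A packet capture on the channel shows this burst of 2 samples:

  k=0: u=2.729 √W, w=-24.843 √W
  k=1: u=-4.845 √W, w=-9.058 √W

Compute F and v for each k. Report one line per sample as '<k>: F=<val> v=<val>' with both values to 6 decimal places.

0: F=32.565322 v=-9.361603
1: F=4.975979 v=-5.885609

k=0: u−w=27.572000, u+w=-22.114000; √(b/2)=1.181101, √(2b)=2.362202; F=1.181101×27.572=32.565322, v=-22.114000/2.362202=-9.361603
k=1: u−w=4.213000, u+w=-13.903000; √(b/2)=1.181101, √(2b)=2.362202; F=1.181101×4.213=4.975979, v=-13.903000/2.362202=-5.885609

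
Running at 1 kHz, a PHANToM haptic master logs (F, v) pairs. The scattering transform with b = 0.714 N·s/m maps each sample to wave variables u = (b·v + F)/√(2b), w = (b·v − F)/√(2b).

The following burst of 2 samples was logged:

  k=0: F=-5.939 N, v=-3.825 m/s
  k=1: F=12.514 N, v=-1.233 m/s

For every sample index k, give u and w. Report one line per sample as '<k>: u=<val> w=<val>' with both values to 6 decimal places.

0: u=-7.255335 w=2.684500
1: u=9.735347 w=-11.208769

k=0: b·v=0.714×(-3.825)=-2.731050; √(2b)=1.194990; u=(-2.731050+(-5.939))/1.194990=-7.255335, w=(-2.731050−(-5.939))/1.194990=2.684500
k=1: b·v=0.714×(-1.233)=-0.880362; √(2b)=1.194990; u=(-0.880362+12.514)/1.194990=9.735347, w=(-0.880362−12.514)/1.194990=-11.208769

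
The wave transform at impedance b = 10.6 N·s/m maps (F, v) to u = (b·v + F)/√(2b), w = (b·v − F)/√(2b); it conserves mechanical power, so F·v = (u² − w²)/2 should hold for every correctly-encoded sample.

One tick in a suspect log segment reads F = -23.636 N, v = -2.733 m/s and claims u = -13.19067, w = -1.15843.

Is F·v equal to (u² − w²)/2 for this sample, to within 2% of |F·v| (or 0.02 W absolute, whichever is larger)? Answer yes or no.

F·v = (-23.636)×(-2.733) = 64.59719 W.
(u² − w²)/2 = (173.99378 − 1.34196)/2 = 86.32591 W.
|Δ| = 21.72872;  2% of max(1, |F·v|) = 1.29194.

no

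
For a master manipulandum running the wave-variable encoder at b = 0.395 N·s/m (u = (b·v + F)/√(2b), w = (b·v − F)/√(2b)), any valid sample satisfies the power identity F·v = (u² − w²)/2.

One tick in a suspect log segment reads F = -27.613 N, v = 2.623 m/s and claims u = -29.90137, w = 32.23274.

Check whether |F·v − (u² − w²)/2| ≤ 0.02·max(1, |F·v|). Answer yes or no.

yes

F·v = (-27.613)×2.623 = -72.4289 W.
(u² − w²)/2 = (894.0919 − 1038.9495)/2 = -72.4288 W.
|Δ| = 0.0001;  2% of max(1, |F·v|) = 1.4486.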